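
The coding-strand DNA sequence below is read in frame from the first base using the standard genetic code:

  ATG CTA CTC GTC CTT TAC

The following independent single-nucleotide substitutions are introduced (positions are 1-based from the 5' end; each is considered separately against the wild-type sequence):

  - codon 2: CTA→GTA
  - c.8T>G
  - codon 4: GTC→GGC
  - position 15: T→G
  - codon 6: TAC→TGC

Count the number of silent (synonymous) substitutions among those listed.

1

Codon 2: CTA (Leu) → GTA (Val) — missense.
Codon 3: CTC (Leu) → CGC (Arg) — missense.
Codon 4: GTC (Val) → GGC (Gly) — missense.
Codon 5: CTT (Leu) → CTG (Leu) — synonymous.
Codon 6: TAC (Tyr) → TGC (Cys) — missense.
Synonymous: 1 of 5.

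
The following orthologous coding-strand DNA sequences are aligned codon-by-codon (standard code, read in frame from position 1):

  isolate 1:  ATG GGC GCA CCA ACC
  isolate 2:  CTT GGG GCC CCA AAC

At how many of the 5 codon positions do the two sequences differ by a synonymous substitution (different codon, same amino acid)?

Codon 1: ATG Met / CTT Leu — nonsynonymous.
Codon 2: GGC Gly / GGG Gly — synonymous.
Codon 3: GCA Ala / GCC Ala — synonymous.
Codon 4: CCA Pro / CCA Pro — identical.
Codon 5: ACC Thr / AAC Asn — nonsynonymous.
Synonymous differences: 2.

2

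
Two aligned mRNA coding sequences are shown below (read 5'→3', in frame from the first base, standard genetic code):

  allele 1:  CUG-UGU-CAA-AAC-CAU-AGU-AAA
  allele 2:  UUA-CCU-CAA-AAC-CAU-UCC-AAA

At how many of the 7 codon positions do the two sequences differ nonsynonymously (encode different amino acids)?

Codon 1: CUG Leu / UUA Leu — synonymous.
Codon 2: UGU Cys / CCU Pro — nonsynonymous.
Codon 3: CAA Gln / CAA Gln — identical.
Codon 4: AAC Asn / AAC Asn — identical.
Codon 5: CAU His / CAU His — identical.
Codon 6: AGU Ser / UCC Ser — synonymous.
Codon 7: AAA Lys / AAA Lys — identical.
Nonsynonymous differences: 1.

1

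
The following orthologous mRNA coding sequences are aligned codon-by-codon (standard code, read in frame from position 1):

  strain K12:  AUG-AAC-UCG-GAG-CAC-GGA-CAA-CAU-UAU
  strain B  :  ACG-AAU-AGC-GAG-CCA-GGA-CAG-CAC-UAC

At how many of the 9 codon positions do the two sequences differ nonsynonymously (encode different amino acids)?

2

Codon 1: AUG Met / ACG Thr — nonsynonymous.
Codon 2: AAC Asn / AAU Asn — synonymous.
Codon 3: UCG Ser / AGC Ser — synonymous.
Codon 4: GAG Glu / GAG Glu — identical.
Codon 5: CAC His / CCA Pro — nonsynonymous.
Codon 6: GGA Gly / GGA Gly — identical.
Codon 7: CAA Gln / CAG Gln — synonymous.
Codon 8: CAU His / CAC His — synonymous.
Codon 9: UAU Tyr / UAC Tyr — synonymous.
Nonsynonymous differences: 2.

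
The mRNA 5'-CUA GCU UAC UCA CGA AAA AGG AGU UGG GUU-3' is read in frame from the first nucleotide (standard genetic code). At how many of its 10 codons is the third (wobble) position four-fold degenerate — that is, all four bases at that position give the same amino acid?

5

Codon 1 CUA (Leu): third position 4-fold.
Codon 2 GCU (Ala): third position 4-fold.
Codon 3 UAC (Tyr): third position 2-fold.
Codon 4 UCA (Ser): third position 4-fold.
Codon 5 CGA (Arg): third position 4-fold.
Codon 6 AAA (Lys): third position 2-fold.
Codon 7 AGG (Arg): third position 2-fold.
Codon 8 AGU (Ser): third position 2-fold.
Codon 9 UGG (Trp): third position 1-fold.
Codon 10 GUU (Val): third position 4-fold.
Four-fold degenerate third positions: 5.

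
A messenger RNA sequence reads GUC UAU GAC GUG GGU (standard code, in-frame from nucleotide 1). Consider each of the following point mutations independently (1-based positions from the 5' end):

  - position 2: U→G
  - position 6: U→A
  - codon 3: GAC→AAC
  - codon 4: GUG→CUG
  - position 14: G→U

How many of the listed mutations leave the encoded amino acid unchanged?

Codon 1: GUC (Val) → GGC (Gly) — missense.
Codon 2: UAU (Tyr) → UAA (Stop) — nonsense.
Codon 3: GAC (Asp) → AAC (Asn) — missense.
Codon 4: GUG (Val) → CUG (Leu) — missense.
Codon 5: GGU (Gly) → GUU (Val) — missense.
Synonymous: 0 of 5.

0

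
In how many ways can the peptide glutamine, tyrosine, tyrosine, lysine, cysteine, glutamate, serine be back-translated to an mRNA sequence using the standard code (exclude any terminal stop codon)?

Gln: 2 codons.
Tyr: 2 codons.
Tyr: 2 codons.
Lys: 2 codons.
Cys: 2 codons.
Glu: 2 codons.
Ser: 6 codons.
2 × 2 × 2 × 2 × 2 × 2 × 6 = 384.

384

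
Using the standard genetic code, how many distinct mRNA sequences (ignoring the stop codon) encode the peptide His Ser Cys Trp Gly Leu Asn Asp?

His: 2 codons.
Ser: 6 codons.
Cys: 2 codons.
Trp: 1 codon.
Gly: 4 codons.
Leu: 6 codons.
Asn: 2 codons.
Asp: 2 codons.
2 × 6 × 2 × 1 × 4 × 6 × 2 × 2 = 2304.

2304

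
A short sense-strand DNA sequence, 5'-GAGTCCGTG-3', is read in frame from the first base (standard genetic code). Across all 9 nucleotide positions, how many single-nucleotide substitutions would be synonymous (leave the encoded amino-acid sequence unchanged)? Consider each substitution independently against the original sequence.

Codon 1 (GAG, Glu): 1 synonymous substitution.
Codon 2 (TCC, Ser): 3 synonymous substitutions.
Codon 3 (GTG, Val): 3 synonymous substitutions.
Total: 1 + 3 + 3 = 7.

7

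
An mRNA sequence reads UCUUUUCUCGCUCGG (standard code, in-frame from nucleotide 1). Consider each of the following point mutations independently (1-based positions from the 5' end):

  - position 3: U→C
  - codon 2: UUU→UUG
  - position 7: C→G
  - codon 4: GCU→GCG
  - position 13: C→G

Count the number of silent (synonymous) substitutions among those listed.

Codon 1: UCU (Ser) → UCC (Ser) — synonymous.
Codon 2: UUU (Phe) → UUG (Leu) — missense.
Codon 3: CUC (Leu) → GUC (Val) — missense.
Codon 4: GCU (Ala) → GCG (Ala) — synonymous.
Codon 5: CGG (Arg) → GGG (Gly) — missense.
Synonymous: 2 of 5.

2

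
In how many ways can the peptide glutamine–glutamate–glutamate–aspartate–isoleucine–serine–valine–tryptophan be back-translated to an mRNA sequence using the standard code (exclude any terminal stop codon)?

Gln: 2 codons.
Glu: 2 codons.
Glu: 2 codons.
Asp: 2 codons.
Ile: 3 codons.
Ser: 6 codons.
Val: 4 codons.
Trp: 1 codon.
2 × 2 × 2 × 2 × 3 × 6 × 4 × 1 = 1152.

1152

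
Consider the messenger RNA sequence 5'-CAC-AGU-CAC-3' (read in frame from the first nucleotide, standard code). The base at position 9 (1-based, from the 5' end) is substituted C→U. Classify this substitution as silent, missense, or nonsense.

silent

Position 9 falls in codon 3: CAC → His.
After the substitution the codon is CAU → His.
Both encode His, so the change is synonymous.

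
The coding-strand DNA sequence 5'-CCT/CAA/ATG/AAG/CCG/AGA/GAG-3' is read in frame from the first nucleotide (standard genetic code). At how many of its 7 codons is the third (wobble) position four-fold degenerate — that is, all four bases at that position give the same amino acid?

Codon 1 CCT (Pro): third position 4-fold.
Codon 2 CAA (Gln): third position 2-fold.
Codon 3 ATG (Met): third position 1-fold.
Codon 4 AAG (Lys): third position 2-fold.
Codon 5 CCG (Pro): third position 4-fold.
Codon 6 AGA (Arg): third position 2-fold.
Codon 7 GAG (Glu): third position 2-fold.
Four-fold degenerate third positions: 2.

2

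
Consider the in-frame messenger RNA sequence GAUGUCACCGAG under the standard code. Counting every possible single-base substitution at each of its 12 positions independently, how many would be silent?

8

Codon 1 (GAU, Asp): 1 synonymous substitution.
Codon 2 (GUC, Val): 3 synonymous substitutions.
Codon 3 (ACC, Thr): 3 synonymous substitutions.
Codon 4 (GAG, Glu): 1 synonymous substitution.
Total: 1 + 3 + 3 + 1 = 8.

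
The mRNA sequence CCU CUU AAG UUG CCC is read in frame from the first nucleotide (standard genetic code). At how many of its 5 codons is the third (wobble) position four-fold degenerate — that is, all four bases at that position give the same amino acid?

Codon 1 CCU (Pro): third position 4-fold.
Codon 2 CUU (Leu): third position 4-fold.
Codon 3 AAG (Lys): third position 2-fold.
Codon 4 UUG (Leu): third position 2-fold.
Codon 5 CCC (Pro): third position 4-fold.
Four-fold degenerate third positions: 3.

3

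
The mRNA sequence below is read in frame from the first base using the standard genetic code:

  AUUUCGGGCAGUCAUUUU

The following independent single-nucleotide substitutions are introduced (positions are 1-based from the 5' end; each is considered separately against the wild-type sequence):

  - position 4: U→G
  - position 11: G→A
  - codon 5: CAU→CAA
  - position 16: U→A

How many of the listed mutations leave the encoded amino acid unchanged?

0

Codon 2: UCG (Ser) → GCG (Ala) — missense.
Codon 4: AGU (Ser) → AAU (Asn) — missense.
Codon 5: CAU (His) → CAA (Gln) — missense.
Codon 6: UUU (Phe) → AUU (Ile) — missense.
Synonymous: 0 of 4.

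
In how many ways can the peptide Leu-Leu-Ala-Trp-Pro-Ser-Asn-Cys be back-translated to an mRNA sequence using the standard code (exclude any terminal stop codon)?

13824

Leu: 6 codons.
Leu: 6 codons.
Ala: 4 codons.
Trp: 1 codon.
Pro: 4 codons.
Ser: 6 codons.
Asn: 2 codons.
Cys: 2 codons.
6 × 6 × 4 × 1 × 4 × 6 × 2 × 2 = 13824.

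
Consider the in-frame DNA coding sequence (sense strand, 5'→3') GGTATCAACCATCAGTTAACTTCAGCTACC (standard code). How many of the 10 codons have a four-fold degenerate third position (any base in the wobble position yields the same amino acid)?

Codon 1 GGT (Gly): third position 4-fold.
Codon 2 ATC (Ile): third position 3-fold.
Codon 3 AAC (Asn): third position 2-fold.
Codon 4 CAT (His): third position 2-fold.
Codon 5 CAG (Gln): third position 2-fold.
Codon 6 TTA (Leu): third position 2-fold.
Codon 7 ACT (Thr): third position 4-fold.
Codon 8 TCA (Ser): third position 4-fold.
Codon 9 GCT (Ala): third position 4-fold.
Codon 10 ACC (Thr): third position 4-fold.
Four-fold degenerate third positions: 5.

5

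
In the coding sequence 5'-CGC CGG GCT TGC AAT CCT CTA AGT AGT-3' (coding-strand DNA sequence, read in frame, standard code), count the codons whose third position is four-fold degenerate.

5

Codon 1 CGC (Arg): third position 4-fold.
Codon 2 CGG (Arg): third position 4-fold.
Codon 3 GCT (Ala): third position 4-fold.
Codon 4 TGC (Cys): third position 2-fold.
Codon 5 AAT (Asn): third position 2-fold.
Codon 6 CCT (Pro): third position 4-fold.
Codon 7 CTA (Leu): third position 4-fold.
Codon 8 AGT (Ser): third position 2-fold.
Codon 9 AGT (Ser): third position 2-fold.
Four-fold degenerate third positions: 5.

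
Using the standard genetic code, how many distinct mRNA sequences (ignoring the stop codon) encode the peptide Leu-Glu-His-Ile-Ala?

Leu: 6 codons.
Glu: 2 codons.
His: 2 codons.
Ile: 3 codons.
Ala: 4 codons.
6 × 2 × 2 × 3 × 4 = 288.

288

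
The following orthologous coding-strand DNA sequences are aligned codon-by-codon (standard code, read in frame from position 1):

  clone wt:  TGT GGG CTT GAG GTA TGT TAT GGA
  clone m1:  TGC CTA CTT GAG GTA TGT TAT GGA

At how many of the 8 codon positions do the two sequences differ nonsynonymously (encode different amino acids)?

Codon 1: TGT Cys / TGC Cys — synonymous.
Codon 2: GGG Gly / CTA Leu — nonsynonymous.
Codon 3: CTT Leu / CTT Leu — identical.
Codon 4: GAG Glu / GAG Glu — identical.
Codon 5: GTA Val / GTA Val — identical.
Codon 6: TGT Cys / TGT Cys — identical.
Codon 7: TAT Tyr / TAT Tyr — identical.
Codon 8: GGA Gly / GGA Gly — identical.
Nonsynonymous differences: 1.

1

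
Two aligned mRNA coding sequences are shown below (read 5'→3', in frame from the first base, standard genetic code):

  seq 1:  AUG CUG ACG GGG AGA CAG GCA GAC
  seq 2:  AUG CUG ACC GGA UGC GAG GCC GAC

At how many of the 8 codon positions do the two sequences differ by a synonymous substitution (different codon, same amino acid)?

3

Codon 1: AUG Met / AUG Met — identical.
Codon 2: CUG Leu / CUG Leu — identical.
Codon 3: ACG Thr / ACC Thr — synonymous.
Codon 4: GGG Gly / GGA Gly — synonymous.
Codon 5: AGA Arg / UGC Cys — nonsynonymous.
Codon 6: CAG Gln / GAG Glu — nonsynonymous.
Codon 7: GCA Ala / GCC Ala — synonymous.
Codon 8: GAC Asp / GAC Asp — identical.
Synonymous differences: 3.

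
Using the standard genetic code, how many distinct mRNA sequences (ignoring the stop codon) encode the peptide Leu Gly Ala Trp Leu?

576

Leu: 6 codons.
Gly: 4 codons.
Ala: 4 codons.
Trp: 1 codon.
Leu: 6 codons.
6 × 4 × 4 × 1 × 6 = 576.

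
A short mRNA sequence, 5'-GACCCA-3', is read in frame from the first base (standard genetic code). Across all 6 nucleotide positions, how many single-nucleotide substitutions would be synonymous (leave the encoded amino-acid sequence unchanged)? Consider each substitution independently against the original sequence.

4

Codon 1 (GAC, Asp): 1 synonymous substitution.
Codon 2 (CCA, Pro): 3 synonymous substitutions.
Total: 1 + 3 = 4.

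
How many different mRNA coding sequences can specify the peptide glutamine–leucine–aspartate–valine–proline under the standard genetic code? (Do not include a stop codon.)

Gln: 2 codons.
Leu: 6 codons.
Asp: 2 codons.
Val: 4 codons.
Pro: 4 codons.
2 × 6 × 2 × 4 × 4 = 384.

384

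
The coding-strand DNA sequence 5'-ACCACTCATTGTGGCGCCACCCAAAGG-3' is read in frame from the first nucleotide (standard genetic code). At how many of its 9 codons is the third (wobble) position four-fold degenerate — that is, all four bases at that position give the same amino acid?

Codon 1 ACC (Thr): third position 4-fold.
Codon 2 ACT (Thr): third position 4-fold.
Codon 3 CAT (His): third position 2-fold.
Codon 4 TGT (Cys): third position 2-fold.
Codon 5 GGC (Gly): third position 4-fold.
Codon 6 GCC (Ala): third position 4-fold.
Codon 7 ACC (Thr): third position 4-fold.
Codon 8 CAA (Gln): third position 2-fold.
Codon 9 AGG (Arg): third position 2-fold.
Four-fold degenerate third positions: 5.

5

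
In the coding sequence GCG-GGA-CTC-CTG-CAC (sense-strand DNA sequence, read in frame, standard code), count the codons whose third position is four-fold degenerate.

Codon 1 GCG (Ala): third position 4-fold.
Codon 2 GGA (Gly): third position 4-fold.
Codon 3 CTC (Leu): third position 4-fold.
Codon 4 CTG (Leu): third position 4-fold.
Codon 5 CAC (His): third position 2-fold.
Four-fold degenerate third positions: 4.

4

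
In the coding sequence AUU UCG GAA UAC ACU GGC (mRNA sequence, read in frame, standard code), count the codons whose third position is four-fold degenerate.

3

Codon 1 AUU (Ile): third position 3-fold.
Codon 2 UCG (Ser): third position 4-fold.
Codon 3 GAA (Glu): third position 2-fold.
Codon 4 UAC (Tyr): third position 2-fold.
Codon 5 ACU (Thr): third position 4-fold.
Codon 6 GGC (Gly): third position 4-fold.
Four-fold degenerate third positions: 3.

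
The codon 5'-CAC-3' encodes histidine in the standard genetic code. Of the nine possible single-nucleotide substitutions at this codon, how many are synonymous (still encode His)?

1

Position 1: none → 0 synonymous.
Position 2: none → 0 synonymous.
Position 3: CAU → 1 synonymous.
Total: 0 + 0 + 1 = 1.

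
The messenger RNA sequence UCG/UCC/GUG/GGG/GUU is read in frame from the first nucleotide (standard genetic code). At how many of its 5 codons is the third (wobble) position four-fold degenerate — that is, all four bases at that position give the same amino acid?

5

Codon 1 UCG (Ser): third position 4-fold.
Codon 2 UCC (Ser): third position 4-fold.
Codon 3 GUG (Val): third position 4-fold.
Codon 4 GGG (Gly): third position 4-fold.
Codon 5 GUU (Val): third position 4-fold.
Four-fold degenerate third positions: 5.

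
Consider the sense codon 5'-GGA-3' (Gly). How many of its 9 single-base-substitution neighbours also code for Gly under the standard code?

3

Position 1: none → 0 synonymous.
Position 2: none → 0 synonymous.
Position 3: GGU, GGC, GGG → 3 synonymous.
Total: 0 + 0 + 3 = 3.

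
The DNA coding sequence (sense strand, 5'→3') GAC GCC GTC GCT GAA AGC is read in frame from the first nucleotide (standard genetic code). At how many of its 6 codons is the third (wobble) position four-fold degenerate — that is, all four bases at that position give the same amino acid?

Codon 1 GAC (Asp): third position 2-fold.
Codon 2 GCC (Ala): third position 4-fold.
Codon 3 GTC (Val): third position 4-fold.
Codon 4 GCT (Ala): third position 4-fold.
Codon 5 GAA (Glu): third position 2-fold.
Codon 6 AGC (Ser): third position 2-fold.
Four-fold degenerate third positions: 3.

3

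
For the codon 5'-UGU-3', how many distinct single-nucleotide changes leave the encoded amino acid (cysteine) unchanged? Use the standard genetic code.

Position 1: none → 0 synonymous.
Position 2: none → 0 synonymous.
Position 3: UGC → 1 synonymous.
Total: 0 + 0 + 1 = 1.

1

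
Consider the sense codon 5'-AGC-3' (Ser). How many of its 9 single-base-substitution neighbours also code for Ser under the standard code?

1

Position 1: none → 0 synonymous.
Position 2: none → 0 synonymous.
Position 3: AGU → 1 synonymous.
Total: 0 + 0 + 1 = 1.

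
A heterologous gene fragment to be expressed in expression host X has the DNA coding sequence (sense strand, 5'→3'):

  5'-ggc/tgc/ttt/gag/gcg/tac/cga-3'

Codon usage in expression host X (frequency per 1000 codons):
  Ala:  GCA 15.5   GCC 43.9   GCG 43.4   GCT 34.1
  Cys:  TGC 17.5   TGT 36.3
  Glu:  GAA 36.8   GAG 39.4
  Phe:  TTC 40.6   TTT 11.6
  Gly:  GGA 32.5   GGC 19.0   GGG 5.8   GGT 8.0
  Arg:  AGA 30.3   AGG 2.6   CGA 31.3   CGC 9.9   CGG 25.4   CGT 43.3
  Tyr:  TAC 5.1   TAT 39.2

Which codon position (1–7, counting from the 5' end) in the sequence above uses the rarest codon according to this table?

6

Codon 1 GGC (Gly): 19.0 per 1000.
Codon 2 TGC (Cys): 17.5 per 1000.
Codon 3 TTT (Phe): 11.6 per 1000.
Codon 4 GAG (Glu): 39.4 per 1000.
Codon 5 GCG (Ala): 43.4 per 1000.
Codon 6 TAC (Tyr): 5.1 per 1000.
Codon 7 CGA (Arg): 31.3 per 1000.
Lowest frequency is 5.1 at codon 6.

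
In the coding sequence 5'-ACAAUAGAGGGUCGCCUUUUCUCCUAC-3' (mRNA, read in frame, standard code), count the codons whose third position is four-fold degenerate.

5

Codon 1 ACA (Thr): third position 4-fold.
Codon 2 AUA (Ile): third position 3-fold.
Codon 3 GAG (Glu): third position 2-fold.
Codon 4 GGU (Gly): third position 4-fold.
Codon 5 CGC (Arg): third position 4-fold.
Codon 6 CUU (Leu): third position 4-fold.
Codon 7 UUC (Phe): third position 2-fold.
Codon 8 UCC (Ser): third position 4-fold.
Codon 9 UAC (Tyr): third position 2-fold.
Four-fold degenerate third positions: 5.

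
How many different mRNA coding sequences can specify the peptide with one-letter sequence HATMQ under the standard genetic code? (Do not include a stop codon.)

His: 2 codons.
Ala: 4 codons.
Thr: 4 codons.
Met: 1 codon.
Gln: 2 codons.
2 × 4 × 4 × 1 × 2 = 64.

64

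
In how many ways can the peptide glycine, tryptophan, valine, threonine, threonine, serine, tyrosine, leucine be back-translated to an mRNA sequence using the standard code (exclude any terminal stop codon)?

18432

Gly: 4 codons.
Trp: 1 codon.
Val: 4 codons.
Thr: 4 codons.
Thr: 4 codons.
Ser: 6 codons.
Tyr: 2 codons.
Leu: 6 codons.
4 × 1 × 4 × 4 × 4 × 6 × 2 × 6 = 18432.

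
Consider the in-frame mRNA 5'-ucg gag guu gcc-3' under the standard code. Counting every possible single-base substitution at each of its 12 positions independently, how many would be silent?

Codon 1 (UCG, Ser): 3 synonymous substitutions.
Codon 2 (GAG, Glu): 1 synonymous substitution.
Codon 3 (GUU, Val): 3 synonymous substitutions.
Codon 4 (GCC, Ala): 3 synonymous substitutions.
Total: 3 + 1 + 3 + 3 = 10.

10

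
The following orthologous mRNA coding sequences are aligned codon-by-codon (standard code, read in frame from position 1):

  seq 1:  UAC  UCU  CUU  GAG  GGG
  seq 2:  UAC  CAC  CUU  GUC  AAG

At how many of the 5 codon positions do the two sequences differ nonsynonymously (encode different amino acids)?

Codon 1: UAC Tyr / UAC Tyr — identical.
Codon 2: UCU Ser / CAC His — nonsynonymous.
Codon 3: CUU Leu / CUU Leu — identical.
Codon 4: GAG Glu / GUC Val — nonsynonymous.
Codon 5: GGG Gly / AAG Lys — nonsynonymous.
Nonsynonymous differences: 3.

3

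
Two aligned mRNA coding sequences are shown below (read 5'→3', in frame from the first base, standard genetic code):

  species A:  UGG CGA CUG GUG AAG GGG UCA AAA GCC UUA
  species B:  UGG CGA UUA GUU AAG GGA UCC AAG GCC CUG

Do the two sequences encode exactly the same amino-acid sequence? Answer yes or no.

yes

Codon 1: UGG Trp / UGG Trp — identical.
Codon 2: CGA Arg / CGA Arg — identical.
Codon 3: CUG Leu / UUA Leu — synonymous.
Codon 4: GUG Val / GUU Val — synonymous.
Codon 5: AAG Lys / AAG Lys — identical.
Codon 6: GGG Gly / GGA Gly — synonymous.
Codon 7: UCA Ser / UCC Ser — synonymous.
Codon 8: AAA Lys / AAG Lys — synonymous.
Codon 9: GCC Ala / GCC Ala — identical.
Codon 10: UUA Leu / CUG Leu — synonymous.
Nonsynonymous differences: 0 → same protein.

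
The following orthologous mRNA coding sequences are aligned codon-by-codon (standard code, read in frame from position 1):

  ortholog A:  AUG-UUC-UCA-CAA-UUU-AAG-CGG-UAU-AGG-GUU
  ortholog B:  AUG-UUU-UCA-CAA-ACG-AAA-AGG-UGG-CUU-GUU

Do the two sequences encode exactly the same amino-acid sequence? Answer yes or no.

Codon 1: AUG Met / AUG Met — identical.
Codon 2: UUC Phe / UUU Phe — synonymous.
Codon 3: UCA Ser / UCA Ser — identical.
Codon 4: CAA Gln / CAA Gln — identical.
Codon 5: UUU Phe / ACG Thr — nonsynonymous.
Codon 6: AAG Lys / AAA Lys — synonymous.
Codon 7: CGG Arg / AGG Arg — synonymous.
Codon 8: UAU Tyr / UGG Trp — nonsynonymous.
Codon 9: AGG Arg / CUU Leu — nonsynonymous.
Codon 10: GUU Val / GUU Val — identical.
Nonsynonymous differences: 3 → different protein.

no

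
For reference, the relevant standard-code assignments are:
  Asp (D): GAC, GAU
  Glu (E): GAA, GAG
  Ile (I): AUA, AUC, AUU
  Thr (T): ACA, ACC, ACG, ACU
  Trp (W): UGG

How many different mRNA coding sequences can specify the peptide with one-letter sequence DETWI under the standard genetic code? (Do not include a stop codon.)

Asp: 2 codons.
Glu: 2 codons.
Thr: 4 codons.
Trp: 1 codon.
Ile: 3 codons.
2 × 2 × 4 × 1 × 3 = 48.

48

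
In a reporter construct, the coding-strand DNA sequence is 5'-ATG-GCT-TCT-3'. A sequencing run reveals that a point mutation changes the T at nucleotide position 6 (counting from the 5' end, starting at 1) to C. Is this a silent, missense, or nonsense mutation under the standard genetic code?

silent

Position 6 falls in codon 2: GCT → Ala.
After the substitution the codon is GCC → Ala.
Both encode Ala, so the change is synonymous.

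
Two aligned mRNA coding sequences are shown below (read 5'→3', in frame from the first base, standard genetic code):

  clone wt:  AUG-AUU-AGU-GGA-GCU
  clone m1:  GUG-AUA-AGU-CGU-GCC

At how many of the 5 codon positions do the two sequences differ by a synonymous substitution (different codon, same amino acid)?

2

Codon 1: AUG Met / GUG Val — nonsynonymous.
Codon 2: AUU Ile / AUA Ile — synonymous.
Codon 3: AGU Ser / AGU Ser — identical.
Codon 4: GGA Gly / CGU Arg — nonsynonymous.
Codon 5: GCU Ala / GCC Ala — synonymous.
Synonymous differences: 2.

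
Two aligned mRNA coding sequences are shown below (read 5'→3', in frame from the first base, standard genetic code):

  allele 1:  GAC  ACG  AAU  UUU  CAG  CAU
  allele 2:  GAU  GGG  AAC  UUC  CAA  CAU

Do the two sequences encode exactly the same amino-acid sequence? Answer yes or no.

Codon 1: GAC Asp / GAU Asp — synonymous.
Codon 2: ACG Thr / GGG Gly — nonsynonymous.
Codon 3: AAU Asn / AAC Asn — synonymous.
Codon 4: UUU Phe / UUC Phe — synonymous.
Codon 5: CAG Gln / CAA Gln — synonymous.
Codon 6: CAU His / CAU His — identical.
Nonsynonymous differences: 1 → different protein.

no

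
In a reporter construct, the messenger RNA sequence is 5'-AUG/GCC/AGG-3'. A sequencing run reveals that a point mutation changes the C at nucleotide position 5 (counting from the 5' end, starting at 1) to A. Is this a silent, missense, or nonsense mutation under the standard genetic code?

missense

Position 5 falls in codon 2: GCC → Ala.
After the substitution the codon is GAC → Asp.
Ala ≠ Asp, so this is a missense mutation.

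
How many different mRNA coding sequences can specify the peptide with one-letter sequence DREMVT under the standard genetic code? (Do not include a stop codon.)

Asp: 2 codons.
Arg: 6 codons.
Glu: 2 codons.
Met: 1 codon.
Val: 4 codons.
Thr: 4 codons.
2 × 6 × 2 × 1 × 4 × 4 = 384.

384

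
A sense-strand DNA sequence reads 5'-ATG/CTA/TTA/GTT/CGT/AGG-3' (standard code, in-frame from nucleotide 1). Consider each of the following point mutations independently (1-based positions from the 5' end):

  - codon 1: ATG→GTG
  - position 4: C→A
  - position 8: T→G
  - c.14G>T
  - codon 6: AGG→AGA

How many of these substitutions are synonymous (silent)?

Codon 1: ATG (Met) → GTG (Val) — missense.
Codon 2: CTA (Leu) → ATA (Ile) — missense.
Codon 3: TTA (Leu) → TGA (Stop) — nonsense.
Codon 5: CGT (Arg) → CTT (Leu) — missense.
Codon 6: AGG (Arg) → AGA (Arg) — synonymous.
Synonymous: 1 of 5.

1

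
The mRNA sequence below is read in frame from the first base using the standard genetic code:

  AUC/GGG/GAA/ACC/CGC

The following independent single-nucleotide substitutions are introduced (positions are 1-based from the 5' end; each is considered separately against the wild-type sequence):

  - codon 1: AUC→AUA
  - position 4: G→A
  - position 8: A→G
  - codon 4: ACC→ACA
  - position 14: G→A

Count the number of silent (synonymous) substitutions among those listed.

Codon 1: AUC (Ile) → AUA (Ile) — synonymous.
Codon 2: GGG (Gly) → AGG (Arg) — missense.
Codon 3: GAA (Glu) → GGA (Gly) — missense.
Codon 4: ACC (Thr) → ACA (Thr) — synonymous.
Codon 5: CGC (Arg) → CAC (His) — missense.
Synonymous: 2 of 5.

2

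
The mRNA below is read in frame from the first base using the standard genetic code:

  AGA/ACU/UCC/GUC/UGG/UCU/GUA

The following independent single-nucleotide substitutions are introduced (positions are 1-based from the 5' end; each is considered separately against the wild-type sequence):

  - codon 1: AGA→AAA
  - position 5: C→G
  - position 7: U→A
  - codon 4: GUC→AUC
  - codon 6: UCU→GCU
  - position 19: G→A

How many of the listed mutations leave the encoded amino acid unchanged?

0

Codon 1: AGA (Arg) → AAA (Lys) — missense.
Codon 2: ACU (Thr) → AGU (Ser) — missense.
Codon 3: UCC (Ser) → ACC (Thr) — missense.
Codon 4: GUC (Val) → AUC (Ile) — missense.
Codon 6: UCU (Ser) → GCU (Ala) — missense.
Codon 7: GUA (Val) → AUA (Ile) — missense.
Synonymous: 0 of 6.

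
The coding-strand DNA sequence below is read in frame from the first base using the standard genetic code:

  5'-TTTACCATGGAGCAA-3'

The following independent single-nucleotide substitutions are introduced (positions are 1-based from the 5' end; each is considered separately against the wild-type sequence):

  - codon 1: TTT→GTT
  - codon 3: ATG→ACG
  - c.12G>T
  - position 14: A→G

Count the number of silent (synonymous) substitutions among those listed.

Codon 1: TTT (Phe) → GTT (Val) — missense.
Codon 3: ATG (Met) → ACG (Thr) — missense.
Codon 4: GAG (Glu) → GAT (Asp) — missense.
Codon 5: CAA (Gln) → CGA (Arg) — missense.
Synonymous: 0 of 4.

0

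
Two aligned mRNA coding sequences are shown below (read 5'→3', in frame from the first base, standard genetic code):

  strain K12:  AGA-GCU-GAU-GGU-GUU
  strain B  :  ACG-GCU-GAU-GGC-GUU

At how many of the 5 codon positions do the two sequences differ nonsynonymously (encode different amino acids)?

1

Codon 1: AGA Arg / ACG Thr — nonsynonymous.
Codon 2: GCU Ala / GCU Ala — identical.
Codon 3: GAU Asp / GAU Asp — identical.
Codon 4: GGU Gly / GGC Gly — synonymous.
Codon 5: GUU Val / GUU Val — identical.
Nonsynonymous differences: 1.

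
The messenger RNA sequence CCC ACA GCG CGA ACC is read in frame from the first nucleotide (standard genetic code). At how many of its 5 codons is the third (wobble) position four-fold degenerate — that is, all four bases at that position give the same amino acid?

5

Codon 1 CCC (Pro): third position 4-fold.
Codon 2 ACA (Thr): third position 4-fold.
Codon 3 GCG (Ala): third position 4-fold.
Codon 4 CGA (Arg): third position 4-fold.
Codon 5 ACC (Thr): third position 4-fold.
Four-fold degenerate third positions: 5.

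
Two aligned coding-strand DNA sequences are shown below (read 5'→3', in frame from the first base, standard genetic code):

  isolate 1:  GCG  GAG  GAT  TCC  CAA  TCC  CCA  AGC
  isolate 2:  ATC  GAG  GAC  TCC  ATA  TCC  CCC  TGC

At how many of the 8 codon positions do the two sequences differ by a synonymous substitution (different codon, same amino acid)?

Codon 1: GCG Ala / ATC Ile — nonsynonymous.
Codon 2: GAG Glu / GAG Glu — identical.
Codon 3: GAT Asp / GAC Asp — synonymous.
Codon 4: TCC Ser / TCC Ser — identical.
Codon 5: CAA Gln / ATA Ile — nonsynonymous.
Codon 6: TCC Ser / TCC Ser — identical.
Codon 7: CCA Pro / CCC Pro — synonymous.
Codon 8: AGC Ser / TGC Cys — nonsynonymous.
Synonymous differences: 2.

2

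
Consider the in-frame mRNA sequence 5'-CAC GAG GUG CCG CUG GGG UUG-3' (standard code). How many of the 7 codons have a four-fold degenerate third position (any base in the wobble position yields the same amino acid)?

4

Codon 1 CAC (His): third position 2-fold.
Codon 2 GAG (Glu): third position 2-fold.
Codon 3 GUG (Val): third position 4-fold.
Codon 4 CCG (Pro): third position 4-fold.
Codon 5 CUG (Leu): third position 4-fold.
Codon 6 GGG (Gly): third position 4-fold.
Codon 7 UUG (Leu): third position 2-fold.
Four-fold degenerate third positions: 4.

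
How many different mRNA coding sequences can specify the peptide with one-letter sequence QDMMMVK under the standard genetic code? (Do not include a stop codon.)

32

Gln: 2 codons.
Asp: 2 codons.
Met: 1 codon.
Met: 1 codon.
Met: 1 codon.
Val: 4 codons.
Lys: 2 codons.
2 × 2 × 1 × 1 × 1 × 4 × 2 = 32.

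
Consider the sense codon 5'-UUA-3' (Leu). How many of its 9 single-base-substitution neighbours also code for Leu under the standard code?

Position 1: CUA → 1 synonymous.
Position 2: none → 0 synonymous.
Position 3: UUG → 1 synonymous.
Total: 1 + 0 + 1 = 2.

2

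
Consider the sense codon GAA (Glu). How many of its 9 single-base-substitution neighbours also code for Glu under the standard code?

Position 1: none → 0 synonymous.
Position 2: none → 0 synonymous.
Position 3: GAG → 1 synonymous.
Total: 0 + 0 + 1 = 1.

1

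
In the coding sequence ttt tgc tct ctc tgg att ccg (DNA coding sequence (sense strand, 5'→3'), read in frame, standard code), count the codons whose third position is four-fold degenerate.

Codon 1 TTT (Phe): third position 2-fold.
Codon 2 TGC (Cys): third position 2-fold.
Codon 3 TCT (Ser): third position 4-fold.
Codon 4 CTC (Leu): third position 4-fold.
Codon 5 TGG (Trp): third position 1-fold.
Codon 6 ATT (Ile): third position 3-fold.
Codon 7 CCG (Pro): third position 4-fold.
Four-fold degenerate third positions: 3.

3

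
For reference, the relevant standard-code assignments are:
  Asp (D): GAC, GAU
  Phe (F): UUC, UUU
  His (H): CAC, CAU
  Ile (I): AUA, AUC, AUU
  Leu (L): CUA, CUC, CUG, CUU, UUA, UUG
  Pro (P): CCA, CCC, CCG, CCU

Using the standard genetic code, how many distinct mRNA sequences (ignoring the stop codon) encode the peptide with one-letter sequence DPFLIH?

576

Asp: 2 codons.
Pro: 4 codons.
Phe: 2 codons.
Leu: 6 codons.
Ile: 3 codons.
His: 2 codons.
2 × 4 × 2 × 6 × 3 × 2 = 576.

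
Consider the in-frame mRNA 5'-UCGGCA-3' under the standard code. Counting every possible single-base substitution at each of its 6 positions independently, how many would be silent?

6

Codon 1 (UCG, Ser): 3 synonymous substitutions.
Codon 2 (GCA, Ala): 3 synonymous substitutions.
Total: 3 + 3 = 6.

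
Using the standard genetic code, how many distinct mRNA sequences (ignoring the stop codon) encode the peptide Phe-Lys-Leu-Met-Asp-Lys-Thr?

384

Phe: 2 codons.
Lys: 2 codons.
Leu: 6 codons.
Met: 1 codon.
Asp: 2 codons.
Lys: 2 codons.
Thr: 4 codons.
2 × 2 × 6 × 1 × 2 × 2 × 4 = 384.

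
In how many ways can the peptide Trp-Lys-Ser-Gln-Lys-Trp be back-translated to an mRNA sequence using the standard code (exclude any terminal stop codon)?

48

Trp: 1 codon.
Lys: 2 codons.
Ser: 6 codons.
Gln: 2 codons.
Lys: 2 codons.
Trp: 1 codon.
1 × 2 × 6 × 2 × 2 × 1 = 48.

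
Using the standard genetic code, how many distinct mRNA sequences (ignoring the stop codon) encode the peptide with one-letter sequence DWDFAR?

192

Asp: 2 codons.
Trp: 1 codon.
Asp: 2 codons.
Phe: 2 codons.
Ala: 4 codons.
Arg: 6 codons.
2 × 1 × 2 × 2 × 4 × 6 = 192.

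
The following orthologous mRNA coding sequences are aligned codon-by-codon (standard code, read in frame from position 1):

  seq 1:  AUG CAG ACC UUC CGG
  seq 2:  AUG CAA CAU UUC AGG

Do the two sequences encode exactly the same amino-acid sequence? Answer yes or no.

Codon 1: AUG Met / AUG Met — identical.
Codon 2: CAG Gln / CAA Gln — synonymous.
Codon 3: ACC Thr / CAU His — nonsynonymous.
Codon 4: UUC Phe / UUC Phe — identical.
Codon 5: CGG Arg / AGG Arg — synonymous.
Nonsynonymous differences: 1 → different protein.

no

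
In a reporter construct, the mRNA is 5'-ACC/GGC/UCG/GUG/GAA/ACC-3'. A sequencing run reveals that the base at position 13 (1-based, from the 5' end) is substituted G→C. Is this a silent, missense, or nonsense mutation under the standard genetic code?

missense

Position 13 falls in codon 5: GAA → Glu.
After the substitution the codon is CAA → Gln.
Glu ≠ Gln, so this is a missense mutation.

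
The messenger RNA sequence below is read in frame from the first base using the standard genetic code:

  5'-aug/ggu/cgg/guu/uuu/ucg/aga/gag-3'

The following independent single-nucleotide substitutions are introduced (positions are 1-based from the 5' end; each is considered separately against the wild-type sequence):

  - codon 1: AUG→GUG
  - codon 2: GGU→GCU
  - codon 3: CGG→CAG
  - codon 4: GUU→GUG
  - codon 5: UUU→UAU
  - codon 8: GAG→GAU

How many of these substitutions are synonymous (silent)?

1

Codon 1: AUG (Met) → GUG (Val) — missense.
Codon 2: GGU (Gly) → GCU (Ala) — missense.
Codon 3: CGG (Arg) → CAG (Gln) — missense.
Codon 4: GUU (Val) → GUG (Val) — synonymous.
Codon 5: UUU (Phe) → UAU (Tyr) — missense.
Codon 8: GAG (Glu) → GAU (Asp) — missense.
Synonymous: 1 of 6.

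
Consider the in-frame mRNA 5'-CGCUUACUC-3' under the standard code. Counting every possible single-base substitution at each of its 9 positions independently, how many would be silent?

Codon 1 (CGC, Arg): 3 synonymous substitutions.
Codon 2 (UUA, Leu): 2 synonymous substitutions.
Codon 3 (CUC, Leu): 3 synonymous substitutions.
Total: 3 + 2 + 3 = 8.

8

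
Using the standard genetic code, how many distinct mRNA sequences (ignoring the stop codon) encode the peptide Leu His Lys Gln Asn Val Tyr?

768

Leu: 6 codons.
His: 2 codons.
Lys: 2 codons.
Gln: 2 codons.
Asn: 2 codons.
Val: 4 codons.
Tyr: 2 codons.
6 × 2 × 2 × 2 × 2 × 4 × 2 = 768.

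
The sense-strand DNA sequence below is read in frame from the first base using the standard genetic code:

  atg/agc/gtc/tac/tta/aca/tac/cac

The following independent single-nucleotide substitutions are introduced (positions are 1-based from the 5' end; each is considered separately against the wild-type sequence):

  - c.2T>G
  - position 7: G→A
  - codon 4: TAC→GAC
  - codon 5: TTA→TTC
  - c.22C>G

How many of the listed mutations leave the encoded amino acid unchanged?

0

Codon 1: ATG (Met) → AGG (Arg) — missense.
Codon 3: GTC (Val) → ATC (Ile) — missense.
Codon 4: TAC (Tyr) → GAC (Asp) — missense.
Codon 5: TTA (Leu) → TTC (Phe) — missense.
Codon 8: CAC (His) → GAC (Asp) — missense.
Synonymous: 0 of 5.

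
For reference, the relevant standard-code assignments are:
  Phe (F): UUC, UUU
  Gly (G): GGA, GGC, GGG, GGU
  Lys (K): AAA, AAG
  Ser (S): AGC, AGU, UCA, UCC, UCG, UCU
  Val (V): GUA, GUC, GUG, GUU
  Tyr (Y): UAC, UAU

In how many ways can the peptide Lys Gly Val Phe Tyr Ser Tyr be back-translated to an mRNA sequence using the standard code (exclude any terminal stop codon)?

1536

Lys: 2 codons.
Gly: 4 codons.
Val: 4 codons.
Phe: 2 codons.
Tyr: 2 codons.
Ser: 6 codons.
Tyr: 2 codons.
2 × 4 × 4 × 2 × 2 × 6 × 2 = 1536.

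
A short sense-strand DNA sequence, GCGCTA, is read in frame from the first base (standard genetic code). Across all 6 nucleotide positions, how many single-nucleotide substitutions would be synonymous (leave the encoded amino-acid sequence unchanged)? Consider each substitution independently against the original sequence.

Codon 1 (GCG, Ala): 3 synonymous substitutions.
Codon 2 (CTA, Leu): 4 synonymous substitutions.
Total: 3 + 4 = 7.

7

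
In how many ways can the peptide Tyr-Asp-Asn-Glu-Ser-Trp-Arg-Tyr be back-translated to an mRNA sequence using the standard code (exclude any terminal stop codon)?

Tyr: 2 codons.
Asp: 2 codons.
Asn: 2 codons.
Glu: 2 codons.
Ser: 6 codons.
Trp: 1 codon.
Arg: 6 codons.
Tyr: 2 codons.
2 × 2 × 2 × 2 × 6 × 1 × 6 × 2 = 1152.

1152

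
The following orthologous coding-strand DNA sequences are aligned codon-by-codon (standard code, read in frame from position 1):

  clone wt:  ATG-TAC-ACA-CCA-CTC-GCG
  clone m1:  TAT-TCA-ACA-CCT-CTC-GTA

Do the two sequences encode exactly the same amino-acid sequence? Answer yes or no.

Codon 1: ATG Met / TAT Tyr — nonsynonymous.
Codon 2: TAC Tyr / TCA Ser — nonsynonymous.
Codon 3: ACA Thr / ACA Thr — identical.
Codon 4: CCA Pro / CCT Pro — synonymous.
Codon 5: CTC Leu / CTC Leu — identical.
Codon 6: GCG Ala / GTA Val — nonsynonymous.
Nonsynonymous differences: 3 → different protein.

no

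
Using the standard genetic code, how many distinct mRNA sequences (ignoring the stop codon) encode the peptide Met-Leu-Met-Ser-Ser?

Met: 1 codon.
Leu: 6 codons.
Met: 1 codon.
Ser: 6 codons.
Ser: 6 codons.
1 × 6 × 1 × 6 × 6 = 216.

216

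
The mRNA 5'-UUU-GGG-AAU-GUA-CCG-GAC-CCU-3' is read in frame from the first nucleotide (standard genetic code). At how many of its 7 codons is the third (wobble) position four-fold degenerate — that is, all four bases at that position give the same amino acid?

Codon 1 UUU (Phe): third position 2-fold.
Codon 2 GGG (Gly): third position 4-fold.
Codon 3 AAU (Asn): third position 2-fold.
Codon 4 GUA (Val): third position 4-fold.
Codon 5 CCG (Pro): third position 4-fold.
Codon 6 GAC (Asp): third position 2-fold.
Codon 7 CCU (Pro): third position 4-fold.
Four-fold degenerate third positions: 4.

4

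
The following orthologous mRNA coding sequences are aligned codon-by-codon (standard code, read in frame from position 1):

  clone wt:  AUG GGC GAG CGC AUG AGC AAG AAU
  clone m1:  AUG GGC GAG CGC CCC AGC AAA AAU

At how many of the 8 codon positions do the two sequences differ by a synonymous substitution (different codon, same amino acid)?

1

Codon 1: AUG Met / AUG Met — identical.
Codon 2: GGC Gly / GGC Gly — identical.
Codon 3: GAG Glu / GAG Glu — identical.
Codon 4: CGC Arg / CGC Arg — identical.
Codon 5: AUG Met / CCC Pro — nonsynonymous.
Codon 6: AGC Ser / AGC Ser — identical.
Codon 7: AAG Lys / AAA Lys — synonymous.
Codon 8: AAU Asn / AAU Asn — identical.
Synonymous differences: 1.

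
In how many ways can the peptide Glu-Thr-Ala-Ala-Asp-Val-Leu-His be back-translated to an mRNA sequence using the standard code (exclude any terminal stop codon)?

12288

Glu: 2 codons.
Thr: 4 codons.
Ala: 4 codons.
Ala: 4 codons.
Asp: 2 codons.
Val: 4 codons.
Leu: 6 codons.
His: 2 codons.
2 × 4 × 4 × 4 × 2 × 4 × 6 × 2 = 12288.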